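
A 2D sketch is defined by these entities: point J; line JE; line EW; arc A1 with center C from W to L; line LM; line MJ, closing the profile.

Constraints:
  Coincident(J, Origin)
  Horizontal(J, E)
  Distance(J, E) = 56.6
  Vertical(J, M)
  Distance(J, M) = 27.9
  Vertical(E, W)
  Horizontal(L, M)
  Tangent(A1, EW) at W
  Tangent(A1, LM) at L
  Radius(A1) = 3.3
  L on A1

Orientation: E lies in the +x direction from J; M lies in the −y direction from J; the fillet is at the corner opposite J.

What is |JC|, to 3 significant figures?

58.7

J is at the origin; J and E share the same y with |JE| = 56.6 and E on the +x side, so E = (56.6, 0.00). J and M share the same x with |JM| = 27.9 and M on the −y side, so M = (0.00, -27.9). The virtual corner opposite J is at (56.6, -27.9). The tangent condition forces CW to be normal to EW and since A1 is tangent to LM there, CL ⟂ LM, with radius 3.3, so the center C sits 3.3 in from both sides at C = (53.3, -24.6). Then |JC| = |C − J| = 58.7.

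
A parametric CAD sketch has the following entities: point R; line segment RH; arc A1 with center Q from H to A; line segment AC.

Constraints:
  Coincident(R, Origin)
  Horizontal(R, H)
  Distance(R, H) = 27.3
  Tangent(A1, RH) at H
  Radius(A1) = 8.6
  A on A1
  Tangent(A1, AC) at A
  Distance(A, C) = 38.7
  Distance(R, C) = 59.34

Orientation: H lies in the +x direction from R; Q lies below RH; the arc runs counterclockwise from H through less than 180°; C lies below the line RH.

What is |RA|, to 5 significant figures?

23.015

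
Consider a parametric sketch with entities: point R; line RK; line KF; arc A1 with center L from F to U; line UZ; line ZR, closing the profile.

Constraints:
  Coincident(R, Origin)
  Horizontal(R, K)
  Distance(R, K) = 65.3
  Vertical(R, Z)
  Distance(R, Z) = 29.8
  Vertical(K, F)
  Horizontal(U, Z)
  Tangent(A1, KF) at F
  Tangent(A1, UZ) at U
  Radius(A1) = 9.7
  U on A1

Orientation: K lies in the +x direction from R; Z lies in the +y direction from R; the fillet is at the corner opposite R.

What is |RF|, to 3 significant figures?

68.3

R is at the origin; RK is horizontal with |RK| = 65.3 and K on the +x side, so K = (65.3, 0.00). R and Z share the same x with |RZ| = 29.8 and Z on the +y side, so Z = (0.00, 29.8). The virtual corner opposite R is at (65.3, 29.8). The tangent condition forces LF to be normal to KF and since A1 is tangent to UZ there, LU ⟂ UZ, with radius 9.7, so the center L sits 9.7 in from both sides at L = (55.6, 20.1). That places the tangent points at F = (65.3, 20.1) on KF and U = (55.6, 29.8) on UZ. Then |RF| = |F − R| = 68.3.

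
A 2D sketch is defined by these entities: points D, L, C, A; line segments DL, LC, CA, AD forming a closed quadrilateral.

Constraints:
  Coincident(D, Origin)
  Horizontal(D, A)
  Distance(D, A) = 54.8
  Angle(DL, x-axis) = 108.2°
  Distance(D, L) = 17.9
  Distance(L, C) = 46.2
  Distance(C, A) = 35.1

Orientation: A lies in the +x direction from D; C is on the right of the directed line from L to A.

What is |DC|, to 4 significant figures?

30.47

D is at the origin; DA is horizontal with |DA| = 54.8 and A in +x, so A = (54.8, 0). DL runs at 108.2° with |DL| = 17.9, so L = (-5.591, 17.00). C is determined by |LC| = 46.2 and |CA| = 35.1 together: it lies at the intersection of circle(L, 46.2) and circle(A, 35.1). With |LA| = 62.74, the foot of the radical line on LA is 38.56 from L and the perpendicular offset is √(46.2² − 38.56²) = 25.45. Taking the right-of-LA solution: C = (24.63, -17.94).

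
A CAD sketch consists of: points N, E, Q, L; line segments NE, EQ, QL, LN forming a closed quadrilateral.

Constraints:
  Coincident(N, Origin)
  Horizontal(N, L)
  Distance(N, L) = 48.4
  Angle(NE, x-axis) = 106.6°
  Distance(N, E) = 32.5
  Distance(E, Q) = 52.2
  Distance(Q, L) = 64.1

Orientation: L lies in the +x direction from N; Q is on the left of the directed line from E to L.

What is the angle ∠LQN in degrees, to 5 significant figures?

41.927°

N is at the origin; N and L share the same y with |NL| = 48.4 and L in +x, so L = (48.4, 0). NE runs at 106.6° with |NE| = 32.5, so E = (-9.2849, 31.145). Q is determined by |EQ| = 52.2 and |QL| = 64.1 together: it lies at the intersection of circle(E, 52.2) and circle(L, 64.1). With |EL| = 65.556, the foot of the radical line on EL is 22.222 from E and the perpendicular offset is √(52.2² − 22.222²) = 47.234. Taking the left-of-EL solution: Q = (32.710, 62.150).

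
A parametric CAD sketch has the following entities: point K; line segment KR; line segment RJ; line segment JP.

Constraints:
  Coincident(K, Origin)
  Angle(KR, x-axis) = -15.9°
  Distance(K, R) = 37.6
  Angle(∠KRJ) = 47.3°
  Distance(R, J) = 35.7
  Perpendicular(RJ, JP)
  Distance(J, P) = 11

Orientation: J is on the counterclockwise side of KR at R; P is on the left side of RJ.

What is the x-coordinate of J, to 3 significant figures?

20.1

K is at the origin; KR runs at -15.9° with length 37.6, so R = 37.6·(cos -15.9°, sin -15.9°) = (36.2, -10.3). ∠KRJ = 47.3°, so RJ runs at -15.9° + (180° − 47.3°) = 117° from the x-axis; with |RJ| = 35.7, J = R + 35.7·(cos 117°, sin 117°) = (20.1, 21.6). So J.x = 20.1.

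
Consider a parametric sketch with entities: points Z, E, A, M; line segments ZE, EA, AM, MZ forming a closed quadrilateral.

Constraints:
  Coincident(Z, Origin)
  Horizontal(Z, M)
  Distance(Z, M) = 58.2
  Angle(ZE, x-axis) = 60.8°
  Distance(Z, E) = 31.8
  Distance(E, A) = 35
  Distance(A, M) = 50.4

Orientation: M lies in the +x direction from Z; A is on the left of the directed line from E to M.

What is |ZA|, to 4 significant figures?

65.24

Checks: ZE at 60.80° ✓; |EA| = 35.00 ✓; |AM| = 50.40 ✓.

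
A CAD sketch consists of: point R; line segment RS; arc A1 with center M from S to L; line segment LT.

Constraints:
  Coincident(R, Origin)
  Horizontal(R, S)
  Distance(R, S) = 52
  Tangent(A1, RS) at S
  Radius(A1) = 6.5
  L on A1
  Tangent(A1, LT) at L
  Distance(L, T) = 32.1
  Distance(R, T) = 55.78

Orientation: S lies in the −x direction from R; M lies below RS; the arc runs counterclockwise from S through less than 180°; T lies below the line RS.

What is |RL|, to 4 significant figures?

58.43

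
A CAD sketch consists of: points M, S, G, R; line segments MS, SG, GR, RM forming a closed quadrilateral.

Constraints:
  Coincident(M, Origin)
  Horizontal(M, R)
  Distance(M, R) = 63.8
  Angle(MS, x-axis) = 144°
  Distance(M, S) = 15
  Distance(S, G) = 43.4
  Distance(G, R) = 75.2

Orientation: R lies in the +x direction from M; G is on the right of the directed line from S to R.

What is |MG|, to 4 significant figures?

33.87

M is at the origin; M and R share the same y with |MR| = 63.8 and R in +x, so R = (63.8, 0). MS runs at 144.0° with |MS| = 15.0, so S = (-12.14, 8.817). G is determined by |SG| = 43.4 and |GR| = 75.2 together: it lies at the intersection of circle(S, 43.4) and circle(R, 75.2). With |SR| = 76.45, the foot of the radical line on SR is 13.55 from S and the perpendicular offset is √(43.4² − 13.55²) = 41.23. Taking the right-of-SR solution: G = (-3.426, -33.70).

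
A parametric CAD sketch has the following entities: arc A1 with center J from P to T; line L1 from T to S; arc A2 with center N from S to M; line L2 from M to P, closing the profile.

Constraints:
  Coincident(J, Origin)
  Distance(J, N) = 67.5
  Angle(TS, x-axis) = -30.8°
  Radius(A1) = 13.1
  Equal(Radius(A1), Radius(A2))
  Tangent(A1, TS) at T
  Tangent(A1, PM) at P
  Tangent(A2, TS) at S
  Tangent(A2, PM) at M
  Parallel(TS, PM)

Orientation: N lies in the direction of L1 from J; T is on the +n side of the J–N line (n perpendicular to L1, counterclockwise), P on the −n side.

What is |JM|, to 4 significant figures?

68.76

The slot axis is L1's direction at -30.8°, so u = (cos -30.8°, sin -30.8°) = (0.8590, -0.5120) and n = (−sin -30.8°, cos -30.8°) = (0.5120, 0.8590). J is at the origin and N lies 67.5 along u from J, so N = 67.5·u = (57.98, -34.56). Tangency of A1 to both parallel lines with radius 13.1 puts T and P at J ± 13.1·n: T = (6.708, 11.25), P = (-6.708, -11.25). Equal radii place S and M the same way about N: S = N + 13.1·n = (64.69, -23.31), M = N − 13.1·n = (51.27, -45.82). Then |JM| = |M − J| = 68.76.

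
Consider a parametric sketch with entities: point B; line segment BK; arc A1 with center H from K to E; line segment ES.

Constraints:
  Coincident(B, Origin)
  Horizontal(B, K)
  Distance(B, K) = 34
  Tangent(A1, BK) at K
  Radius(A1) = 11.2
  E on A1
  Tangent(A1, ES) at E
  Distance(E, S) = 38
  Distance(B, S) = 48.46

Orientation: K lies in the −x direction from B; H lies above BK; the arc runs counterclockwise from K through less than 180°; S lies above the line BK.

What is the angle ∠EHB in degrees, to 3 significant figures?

6.22°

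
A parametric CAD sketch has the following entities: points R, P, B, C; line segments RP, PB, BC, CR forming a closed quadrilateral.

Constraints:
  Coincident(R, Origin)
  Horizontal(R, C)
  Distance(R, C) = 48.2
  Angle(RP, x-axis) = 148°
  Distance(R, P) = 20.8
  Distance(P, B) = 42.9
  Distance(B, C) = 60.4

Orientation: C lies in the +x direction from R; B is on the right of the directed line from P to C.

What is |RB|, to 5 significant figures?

30.086

R is at the origin; RC is horizontal with |RC| = 48.2 and C in +x, so C = (48.2, 0). RP runs at 148.0° with |RP| = 20.8, so P = (-17.639, 11.022). B is determined by |PB| = 42.9 and |BC| = 60.4 together: it lies at the intersection of circle(P, 42.9) and circle(C, 60.4). With |PC| = 66.756, the foot of the radical line on PC is 19.838 from P and the perpendicular offset is √(42.9² − 19.838²) = 38.038. Taking the right-of-PC solution: B = (-4.3545, -29.769).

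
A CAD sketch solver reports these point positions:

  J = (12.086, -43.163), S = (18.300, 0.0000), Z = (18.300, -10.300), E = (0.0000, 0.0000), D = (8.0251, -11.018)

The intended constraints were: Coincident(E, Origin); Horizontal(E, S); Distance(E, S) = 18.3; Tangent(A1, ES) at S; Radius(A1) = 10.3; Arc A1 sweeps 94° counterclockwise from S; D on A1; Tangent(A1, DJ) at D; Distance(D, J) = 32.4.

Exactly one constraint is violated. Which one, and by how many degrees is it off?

Tangent(A1, DJ) at D — off by 3.20°.

E = (0.00, 0.00) ✓; E.y = 0.00, S.y = 0.00 ✓; |ES| = 18.30 ✓; ∠(ZS, SE) = 90.00° ✓; |ZS| = 10.30 ✓; bearing(Z→D) − bearing(Z→S) = 94.00° ✓; |ZD| = 10.30 ✓; ∠(ZD, DJ) = 86.80° ✗; |DJ| = 32.40 ✓.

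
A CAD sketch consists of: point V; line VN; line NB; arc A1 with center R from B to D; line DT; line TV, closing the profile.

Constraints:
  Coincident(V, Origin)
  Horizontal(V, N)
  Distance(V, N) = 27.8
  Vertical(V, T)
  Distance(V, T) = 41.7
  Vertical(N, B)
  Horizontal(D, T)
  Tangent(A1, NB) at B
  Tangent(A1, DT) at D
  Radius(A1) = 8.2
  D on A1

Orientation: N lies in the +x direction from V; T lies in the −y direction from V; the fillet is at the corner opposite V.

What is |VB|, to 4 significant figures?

43.53

V is at the origin; V and N share the same y with |VN| = 27.8 and N on the +x side, so N = (27.80, 0.000). VT is vertical with |VT| = 41.7 and T on the −y side, so T = (0.000, -41.70). The virtual corner opposite V is at (27.80, -41.70). The tangent condition forces RB to be normal to NB and since A1 is tangent to DT there, RD ⟂ DT, with radius 8.2, so the center R sits 8.2 in from both sides at R = (19.60, -33.50). That places the tangent points at B = (27.80, -33.50) on NB and D = (19.60, -41.70) on DT. Then |VB| = |B − V| = 43.53.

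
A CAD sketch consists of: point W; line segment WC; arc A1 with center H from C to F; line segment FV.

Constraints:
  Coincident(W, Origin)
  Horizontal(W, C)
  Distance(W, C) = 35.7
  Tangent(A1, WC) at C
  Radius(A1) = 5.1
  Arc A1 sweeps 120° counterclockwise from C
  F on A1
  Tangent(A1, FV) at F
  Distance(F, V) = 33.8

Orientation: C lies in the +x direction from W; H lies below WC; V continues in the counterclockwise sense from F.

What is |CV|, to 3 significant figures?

39.0

W is at the origin; WC is horizontal with |WC| = 35.7 and C on the +x side, so C = (35.7, 0.00). A1 meets WC tangentially, so HC is at right angles to WC, so H = C + (0, -5.1) = (35.7, -5.10). On A1, C sits at bearing 90° from H; a 120° counterclockwise sweep puts F at bearing 210°, so F = H + 5.1·(cos 210°, sin 210°) = (31.3, -7.65). Tangency of A1 to FV means the radius HF is perpendicular to FV, so FV runs along (−sin 210°, cos 210°); with |FV| = 33.8, V = (48.2, -36.9). Then |CV| = |V − C| = 39.0.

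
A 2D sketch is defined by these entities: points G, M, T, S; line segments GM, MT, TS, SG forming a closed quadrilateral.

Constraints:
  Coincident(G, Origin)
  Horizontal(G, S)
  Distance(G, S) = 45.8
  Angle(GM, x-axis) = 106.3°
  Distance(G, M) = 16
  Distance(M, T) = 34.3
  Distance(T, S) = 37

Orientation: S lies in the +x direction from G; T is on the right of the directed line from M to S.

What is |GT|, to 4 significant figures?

18.97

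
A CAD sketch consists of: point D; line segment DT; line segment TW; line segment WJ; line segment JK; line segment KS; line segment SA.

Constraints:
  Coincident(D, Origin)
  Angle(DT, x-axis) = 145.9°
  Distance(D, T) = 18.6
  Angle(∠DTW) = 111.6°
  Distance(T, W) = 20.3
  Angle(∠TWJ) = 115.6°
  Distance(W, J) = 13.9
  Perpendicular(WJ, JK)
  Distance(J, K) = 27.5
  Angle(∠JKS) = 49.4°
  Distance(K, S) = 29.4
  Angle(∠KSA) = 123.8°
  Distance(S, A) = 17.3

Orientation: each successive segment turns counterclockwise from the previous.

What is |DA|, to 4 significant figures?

42.03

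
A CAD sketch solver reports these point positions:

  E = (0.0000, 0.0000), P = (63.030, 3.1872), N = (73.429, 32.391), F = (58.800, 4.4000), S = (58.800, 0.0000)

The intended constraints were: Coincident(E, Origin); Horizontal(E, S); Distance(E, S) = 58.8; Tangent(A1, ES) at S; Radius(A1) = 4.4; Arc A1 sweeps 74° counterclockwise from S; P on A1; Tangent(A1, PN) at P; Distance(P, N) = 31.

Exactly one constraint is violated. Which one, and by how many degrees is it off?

Tangent(A1, PN) at P — off by 3.60°.

E = (0.00, 0.00) ✓; E.y = 0.00, S.y = 0.00 ✓; |ES| = 58.80 ✓; ∠(FS, SE) = 90.00° ✓; |FS| = 4.400 ✓; bearing(F→P) − bearing(F→S) = 74.00° ✓; |FP| = 4.400 ✓; ∠(FP, PN) = 93.60° ✗; |PN| = 31.00 ✓.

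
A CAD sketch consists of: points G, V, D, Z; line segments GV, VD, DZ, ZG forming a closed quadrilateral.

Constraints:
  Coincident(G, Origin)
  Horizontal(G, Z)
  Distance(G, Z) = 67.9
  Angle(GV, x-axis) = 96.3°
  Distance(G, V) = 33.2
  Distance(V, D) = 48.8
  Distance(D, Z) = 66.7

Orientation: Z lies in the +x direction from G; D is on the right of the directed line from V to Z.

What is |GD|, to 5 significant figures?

15.636

G is at the origin; GZ is horizontal with |GZ| = 67.9 and Z in +x, so Z = (67.9, 0). GV runs at 96.3° with |GV| = 33.2, so V = (-3.6432, 33.000). D is determined by |VD| = 48.8 and |DZ| = 66.7 together: it lies at the intersection of circle(V, 48.8) and circle(Z, 66.7). With |VZ| = 78.787, the foot of the radical line on VZ is 26.273 from V and the perpendicular offset is √(48.8² − 26.273²) = 41.124. Taking the right-of-VZ solution: D = (2.9897, -15.348).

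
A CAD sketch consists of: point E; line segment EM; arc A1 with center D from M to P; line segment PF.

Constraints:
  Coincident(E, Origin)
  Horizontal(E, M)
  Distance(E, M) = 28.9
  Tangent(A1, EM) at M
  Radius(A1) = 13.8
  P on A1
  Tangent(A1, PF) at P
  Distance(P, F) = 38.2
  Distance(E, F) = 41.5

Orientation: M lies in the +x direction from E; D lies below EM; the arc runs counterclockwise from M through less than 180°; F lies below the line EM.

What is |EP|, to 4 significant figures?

18.24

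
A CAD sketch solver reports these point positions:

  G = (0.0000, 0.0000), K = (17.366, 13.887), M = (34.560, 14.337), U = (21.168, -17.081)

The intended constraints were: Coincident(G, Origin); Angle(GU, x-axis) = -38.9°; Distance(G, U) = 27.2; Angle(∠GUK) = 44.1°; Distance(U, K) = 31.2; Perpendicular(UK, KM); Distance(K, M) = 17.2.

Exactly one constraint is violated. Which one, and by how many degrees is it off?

Perpendicular(UK, KM) — off by 5.50°.

G = (0.00, 0.00) ✓; GU at -38.90° ✓; |GU| = 27.20 ✓; ∠GUK = 44.10° ✓; |UK| = 31.20 ✓; ∠(UK, KM) = 95.50° ✗; |KM| = 17.20 ✓.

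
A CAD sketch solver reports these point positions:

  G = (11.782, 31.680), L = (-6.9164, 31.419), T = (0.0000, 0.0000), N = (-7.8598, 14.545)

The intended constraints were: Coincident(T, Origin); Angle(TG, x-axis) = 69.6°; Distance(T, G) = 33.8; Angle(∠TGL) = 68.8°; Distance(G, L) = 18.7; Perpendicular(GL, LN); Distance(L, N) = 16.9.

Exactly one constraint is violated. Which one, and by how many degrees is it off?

Perpendicular(GL, LN) — off by 4.00°.

T = (0.00, 0.00) ✓; TG at 69.60° ✓; |TG| = 33.80 ✓; ∠TGL = 68.80° ✓; |GL| = 18.70 ✓; ∠(GL, LN) = 86.00° ✗; |LN| = 16.90 ✓.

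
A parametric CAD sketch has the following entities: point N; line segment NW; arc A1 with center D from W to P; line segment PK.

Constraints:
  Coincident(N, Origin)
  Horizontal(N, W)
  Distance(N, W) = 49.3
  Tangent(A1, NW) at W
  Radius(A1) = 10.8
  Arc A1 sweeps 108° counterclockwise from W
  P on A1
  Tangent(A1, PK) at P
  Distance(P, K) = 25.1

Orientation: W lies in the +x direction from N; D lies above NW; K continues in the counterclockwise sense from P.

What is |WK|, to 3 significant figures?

38.1

N is at the origin; N and W share the same y with |NW| = 49.3 and W on the +x side, so W = (49.3, 0.00). Since A1 is tangent to NW there, DW ⟂ NW, so D = W + (0, 10.8) = (49.3, 10.8). On A1, W sits at bearing -90° from D; a 108° counterclockwise sweep puts P at bearing 18°, so P = D + 10.8·(cos 18°, sin 18°) = (59.6, 14.1). The tangent condition forces DP to be normal to PK, so PK runs along (−sin 18°, cos 18°); with |PK| = 25.1, K = (51.8, 38.0). Then |WK| = |K − W| = 38.1.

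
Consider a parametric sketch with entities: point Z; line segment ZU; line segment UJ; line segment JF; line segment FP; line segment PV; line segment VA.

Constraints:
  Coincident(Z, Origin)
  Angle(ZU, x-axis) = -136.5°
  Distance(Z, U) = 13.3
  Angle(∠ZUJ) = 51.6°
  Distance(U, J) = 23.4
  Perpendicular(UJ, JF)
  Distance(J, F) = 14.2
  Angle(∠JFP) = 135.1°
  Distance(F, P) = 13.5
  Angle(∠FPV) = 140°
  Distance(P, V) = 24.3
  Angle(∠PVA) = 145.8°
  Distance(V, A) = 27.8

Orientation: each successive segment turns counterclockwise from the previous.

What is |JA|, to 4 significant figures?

59.33

∠FPV = 140.0° gives PV at 166.8° from the x-axis; with |PV| = 24.3, V = (-16.22, 17.96). ∠PVA = 145.8° gives VA at -159.0° from the x-axis; with |VA| = 27.8, A = (-42.18, 8.002). Then |JA| = |A − J| = 59.33.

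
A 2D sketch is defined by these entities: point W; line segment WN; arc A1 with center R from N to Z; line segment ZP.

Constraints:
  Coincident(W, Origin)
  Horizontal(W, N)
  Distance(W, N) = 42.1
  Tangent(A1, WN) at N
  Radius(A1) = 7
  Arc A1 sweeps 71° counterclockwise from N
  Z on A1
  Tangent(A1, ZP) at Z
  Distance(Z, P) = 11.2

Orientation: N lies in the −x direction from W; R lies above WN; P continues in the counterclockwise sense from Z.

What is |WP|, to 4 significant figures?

35.33

W is at the origin; WN is horizontal with |WN| = 42.1 and N on the −x side, so N = (-42.10, 0.000). Tangency of A1 to WN means the radius RN is perpendicular to WN, so R = N + (0, 7) = (-42.10, 7.000). On A1, N sits at bearing -90° from R; a 71° counterclockwise sweep puts Z at bearing -19°, so Z = R + 7.0·(cos -19°, sin -19°) = (-35.48, 4.721). The tangent condition forces RZ to be normal to ZP, so ZP runs along (−sin -19°, cos -19°); with |ZP| = 11.2, P = (-31.84, 15.31). Then |WP| = |P − W| = 35.33.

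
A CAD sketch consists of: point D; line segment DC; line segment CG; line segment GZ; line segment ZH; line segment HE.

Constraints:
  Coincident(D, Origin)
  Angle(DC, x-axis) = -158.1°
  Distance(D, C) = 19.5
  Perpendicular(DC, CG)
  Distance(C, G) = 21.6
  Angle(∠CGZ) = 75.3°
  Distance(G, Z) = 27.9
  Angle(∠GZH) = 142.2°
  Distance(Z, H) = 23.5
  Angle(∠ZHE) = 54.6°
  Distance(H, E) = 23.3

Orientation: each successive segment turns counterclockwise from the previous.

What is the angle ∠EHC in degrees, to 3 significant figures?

7.80°

D is at the origin; DC runs at -158.1° with length 19.5, so C = (-18.1, -7.27). The perpendicularity gives CG at right angles to DC, so CG runs at -68.1°; with |CG| = 21.6, G = (-10.0, -27.3). ∠CGZ = 75.3° gives GZ at 36.6° from the x-axis; with |GZ| = 27.9, Z = (12.4, -10.7). ∠GZH = 142.2° gives ZH at 74.4° from the x-axis; with |ZH| = 23.5, H = (18.7, 12.0). ∠ZHE = 54.6° gives HE at -160° from the x-axis; with |HE| = 23.3, E = (-3.24, 4.06). Then cos ∠EHC = HE·HC / (|HE||HC|), giving 7.80°.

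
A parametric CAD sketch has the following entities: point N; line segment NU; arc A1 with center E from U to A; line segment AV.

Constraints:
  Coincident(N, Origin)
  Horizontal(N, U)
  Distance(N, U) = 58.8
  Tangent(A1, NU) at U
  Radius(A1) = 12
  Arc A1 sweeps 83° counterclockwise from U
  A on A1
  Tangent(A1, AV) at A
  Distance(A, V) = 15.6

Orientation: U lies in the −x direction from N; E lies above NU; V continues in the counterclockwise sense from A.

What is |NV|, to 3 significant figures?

52.0

N is at the origin; N and U share the same y with |NU| = 58.8 and U on the −x side, so U = (-58.8, 0.00). Tangency of A1 to NU means the radius EU is perpendicular to NU, so E = U + (0, 12) = (-58.8, 12.0). On A1, U sits at bearing -90° from E; an 83° counterclockwise sweep puts A at bearing -7°, so A = E + 12.0·(cos -7°, sin -7°) = (-46.9, 10.5). The tangent condition forces EA to be normal to AV, so AV runs along (−sin -7°, cos -7°); with |AV| = 15.6, V = (-45.0, 26.0). Then |NV| = |V − N| = 52.0.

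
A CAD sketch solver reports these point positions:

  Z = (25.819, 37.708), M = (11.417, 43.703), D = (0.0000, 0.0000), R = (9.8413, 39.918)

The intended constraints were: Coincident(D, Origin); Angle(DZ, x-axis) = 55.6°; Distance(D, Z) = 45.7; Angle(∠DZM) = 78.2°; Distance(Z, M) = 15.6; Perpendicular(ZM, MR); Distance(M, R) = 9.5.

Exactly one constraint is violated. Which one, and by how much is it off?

Distance(M, R) = 9.5 — off by 5.40.

D = (0.00, 0.00) ✓; DZ at 55.60° ✓; |DZ| = 45.70 ✓; ∠DZM = 78.20° ✓; |ZM| = 15.60 ✓; ∠(ZM, MR) = 90.00° ✓; |MR| = 4.100 ✗.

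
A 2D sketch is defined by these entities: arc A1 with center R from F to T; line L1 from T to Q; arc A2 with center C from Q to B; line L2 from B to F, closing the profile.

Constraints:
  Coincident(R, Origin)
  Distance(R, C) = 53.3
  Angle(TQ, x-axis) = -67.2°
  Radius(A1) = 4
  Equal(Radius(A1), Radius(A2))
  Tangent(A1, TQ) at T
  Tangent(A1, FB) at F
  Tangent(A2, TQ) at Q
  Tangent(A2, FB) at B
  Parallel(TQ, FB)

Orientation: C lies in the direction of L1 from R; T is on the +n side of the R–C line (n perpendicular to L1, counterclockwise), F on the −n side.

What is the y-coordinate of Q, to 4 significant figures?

-47.59

Tangency of A1 to both parallel lines with radius 4.0 puts T and F at R ± 4.0·n: T = (3.687, 1.550), F = (-3.687, -1.550). Equal radii place Q and B the same way about C: Q = C + 4.0·n = (24.34, -47.59), B = C − 4.0·n = (16.97, -50.69). So Q.y = -47.59.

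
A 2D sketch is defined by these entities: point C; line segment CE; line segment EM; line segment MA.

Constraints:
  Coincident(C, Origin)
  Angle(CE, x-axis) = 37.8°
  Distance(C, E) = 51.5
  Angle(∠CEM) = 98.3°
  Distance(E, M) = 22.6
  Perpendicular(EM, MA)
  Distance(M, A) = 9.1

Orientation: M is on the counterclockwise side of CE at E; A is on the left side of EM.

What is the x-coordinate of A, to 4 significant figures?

21.64

C is at the origin; CE runs at 37.8° with length 51.5, so E = 51.5·(cos 37.8°, sin 37.8°) = (40.69, 31.56). ∠CEM = 98.3°, so EM runs at 37.8° + (180° − 98.3°) = 119.5° from the x-axis; with |EM| = 22.6, M = E + 22.6·(cos 119.5°, sin 119.5°) = (29.56, 51.23). EM is perpendicular to MA; with |MA| = 9.1 on the left of EM, A = M + 9.1·(-0.8704, -0.4924) = (21.64, 46.75). So A.x = 21.64.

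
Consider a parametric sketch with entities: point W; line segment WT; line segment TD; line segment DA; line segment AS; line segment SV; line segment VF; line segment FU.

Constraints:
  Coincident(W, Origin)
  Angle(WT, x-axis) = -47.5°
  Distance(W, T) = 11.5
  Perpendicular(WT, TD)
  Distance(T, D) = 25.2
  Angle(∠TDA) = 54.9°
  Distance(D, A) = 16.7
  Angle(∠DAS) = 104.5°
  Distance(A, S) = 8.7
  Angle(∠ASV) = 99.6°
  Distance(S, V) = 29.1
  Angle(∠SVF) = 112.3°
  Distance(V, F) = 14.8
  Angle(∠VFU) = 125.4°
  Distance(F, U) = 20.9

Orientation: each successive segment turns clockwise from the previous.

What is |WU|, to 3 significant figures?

46.4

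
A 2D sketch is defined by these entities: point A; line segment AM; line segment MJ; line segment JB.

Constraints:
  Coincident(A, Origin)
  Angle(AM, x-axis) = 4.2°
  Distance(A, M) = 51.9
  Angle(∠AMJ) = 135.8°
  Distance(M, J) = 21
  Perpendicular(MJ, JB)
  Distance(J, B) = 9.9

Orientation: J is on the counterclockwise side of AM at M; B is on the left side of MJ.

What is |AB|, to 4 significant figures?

63.87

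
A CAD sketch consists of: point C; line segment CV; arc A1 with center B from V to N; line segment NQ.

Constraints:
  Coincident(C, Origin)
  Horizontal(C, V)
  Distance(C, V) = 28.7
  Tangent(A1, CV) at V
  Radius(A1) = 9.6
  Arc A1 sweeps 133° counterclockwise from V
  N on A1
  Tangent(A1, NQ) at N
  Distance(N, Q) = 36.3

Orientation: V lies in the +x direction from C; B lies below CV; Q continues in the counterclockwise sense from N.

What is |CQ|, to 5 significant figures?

63.081

C is at the origin; CV is horizontal with |CV| = 28.7 and V on the +x side, so V = (28.700, 0.0000). Since A1 is tangent to CV there, BV ⟂ CV, so B = V + (0, -9.6) = (28.700, -9.6000). On A1, V sits at bearing 90° from B; a 133° counterclockwise sweep puts N at bearing 223°, so N = B + 9.6·(cos 223°, sin 223°) = (21.679, -16.147). Since A1 is tangent to NQ there, BN ⟂ NQ, so NQ runs along (−sin 223°, cos 223°); with |NQ| = 36.3, Q = (46.436, -42.695). Then |CQ| = |Q − C| = 63.081.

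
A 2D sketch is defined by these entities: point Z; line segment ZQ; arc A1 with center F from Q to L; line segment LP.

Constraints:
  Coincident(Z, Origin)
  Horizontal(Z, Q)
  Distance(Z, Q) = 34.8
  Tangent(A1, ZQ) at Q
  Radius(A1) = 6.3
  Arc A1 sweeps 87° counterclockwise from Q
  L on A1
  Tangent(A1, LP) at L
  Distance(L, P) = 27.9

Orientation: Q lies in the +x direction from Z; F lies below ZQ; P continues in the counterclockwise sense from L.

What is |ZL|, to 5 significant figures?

29.127

Z is at the origin; ZQ is horizontal with |ZQ| = 34.8 and Q on the +x side, so Q = (34.800, 0.0000). A1 meets ZQ tangentially, so FQ is at right angles to ZQ, so F = Q + (0, -6.3) = (34.800, -6.3000). On A1, Q sits at bearing 90° from F; an 87° counterclockwise sweep puts L at bearing 177°, so L = F + 6.3·(cos 177°, sin 177°) = (28.509, -5.9703). Then |ZL| = |L − Z| = 29.127.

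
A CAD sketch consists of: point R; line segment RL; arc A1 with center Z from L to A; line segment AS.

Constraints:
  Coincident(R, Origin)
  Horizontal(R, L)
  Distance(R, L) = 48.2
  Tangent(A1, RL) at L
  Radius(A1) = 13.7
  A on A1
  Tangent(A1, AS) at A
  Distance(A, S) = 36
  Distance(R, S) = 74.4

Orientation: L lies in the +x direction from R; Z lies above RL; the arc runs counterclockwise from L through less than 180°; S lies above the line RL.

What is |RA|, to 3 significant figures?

63.8

R is at the origin; RL is horizontal with |RL| = 48.2 and L on the +x side, so L = (48.2, 0.00). Tangency of A1 to RL means the radius ZL is perpendicular to RL, so Z = L + (0, 13.7) = (48.2, 13.7). Since ZA ⟂ AS (tangency), |ZS| = √(13.7² + 36.0²) = 38.5 regardless of where A sits on A1. So S lies on both circle(R, 74.4) and circle(Z, 38.5); the above-RL intersection is S = (53.3, 51.9). A is the foot of the tangent from S: A = (61.5, 16.8).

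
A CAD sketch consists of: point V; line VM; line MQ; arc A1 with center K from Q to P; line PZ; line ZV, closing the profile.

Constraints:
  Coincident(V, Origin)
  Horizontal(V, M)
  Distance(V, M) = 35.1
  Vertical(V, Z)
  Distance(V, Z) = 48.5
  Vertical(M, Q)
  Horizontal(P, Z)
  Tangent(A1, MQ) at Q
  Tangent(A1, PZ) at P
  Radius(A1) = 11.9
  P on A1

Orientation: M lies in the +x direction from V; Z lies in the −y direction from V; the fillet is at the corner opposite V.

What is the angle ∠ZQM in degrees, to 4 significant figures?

108.7°

The virtual corner opposite V is at (35.10, -48.50). Since A1 is tangent to MQ there, KQ ⟂ MQ and the tangent condition forces KP to be normal to PZ, with radius 11.9, so the center K sits 11.9 in from both sides at K = (23.20, -36.60). That places the tangent points at Q = (35.10, -36.60) on MQ and P = (23.20, -48.50) on PZ. Then cos ∠ZQM = QZ·QM / (|QZ||QM|), giving 108.7°.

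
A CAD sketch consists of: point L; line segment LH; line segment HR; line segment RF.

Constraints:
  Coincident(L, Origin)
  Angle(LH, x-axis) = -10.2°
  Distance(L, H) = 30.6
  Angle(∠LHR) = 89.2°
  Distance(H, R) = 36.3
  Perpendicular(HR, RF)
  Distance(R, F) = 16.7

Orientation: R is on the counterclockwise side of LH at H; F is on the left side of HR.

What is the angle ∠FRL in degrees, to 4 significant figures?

49.54°

L is at the origin; LH runs at -10.2° with length 30.6, so H = 30.6·(cos -10.2°, sin -10.2°) = (30.12, -5.419). ∠LHR = 89.2°, so HR runs at -10.2° + (180° − 89.2°) = 80.60° from the x-axis; with |HR| = 36.3, R = H + 36.3·(cos 80.60°, sin 80.60°) = (36.05, 30.39). HR is perpendicular to RF; with |RF| = 16.7 on the left of HR, F = R + 16.7·(-0.9866, 0.1633) = (19.57, 33.12). Then cos ∠FRL = RF·RL / (|RF||RL|), giving 49.54°.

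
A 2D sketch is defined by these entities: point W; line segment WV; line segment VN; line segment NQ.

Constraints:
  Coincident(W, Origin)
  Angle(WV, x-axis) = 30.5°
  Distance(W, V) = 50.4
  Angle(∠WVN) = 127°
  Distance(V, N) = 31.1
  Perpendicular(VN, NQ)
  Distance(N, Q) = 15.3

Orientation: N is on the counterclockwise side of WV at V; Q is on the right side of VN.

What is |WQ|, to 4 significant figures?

82.82

W is at the origin; WV runs at 30.5° with length 50.4, so V = 50.4·(cos 30.5°, sin 30.5°) = (43.43, 25.58). ∠WVN = 127.0°, so VN runs at 30.5° + (180° − 127.0°) = 83.50° from the x-axis; with |VN| = 31.1, N = V + 31.1·(cos 83.50°, sin 83.50°) = (46.95, 56.48). The perpendicularity gives NQ at right angles to VN; with |NQ| = 15.3 on the right of VN, Q = N + 15.3·(0.9936, -0.1132) = (62.15, 54.75). Then |WQ| = |Q − W| = 82.82.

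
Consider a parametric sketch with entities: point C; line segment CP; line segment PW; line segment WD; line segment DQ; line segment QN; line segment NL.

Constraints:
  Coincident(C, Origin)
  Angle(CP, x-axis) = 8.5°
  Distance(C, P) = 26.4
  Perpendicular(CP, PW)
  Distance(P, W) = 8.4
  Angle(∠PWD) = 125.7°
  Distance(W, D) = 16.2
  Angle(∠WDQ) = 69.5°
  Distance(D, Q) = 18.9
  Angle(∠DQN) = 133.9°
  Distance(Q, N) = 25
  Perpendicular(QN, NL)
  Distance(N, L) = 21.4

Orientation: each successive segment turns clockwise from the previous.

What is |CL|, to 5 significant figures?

40.953

∠DQN = 133.9° gives QN at 67.600° from the x-axis; with |QN| = 25.0, N = (17.668, 24.720). QN ⟂ NL, so NL runs at -22.400°; with |NL| = 21.4, L = (37.453, 16.565). Then |CL| = |L − C| = 40.953.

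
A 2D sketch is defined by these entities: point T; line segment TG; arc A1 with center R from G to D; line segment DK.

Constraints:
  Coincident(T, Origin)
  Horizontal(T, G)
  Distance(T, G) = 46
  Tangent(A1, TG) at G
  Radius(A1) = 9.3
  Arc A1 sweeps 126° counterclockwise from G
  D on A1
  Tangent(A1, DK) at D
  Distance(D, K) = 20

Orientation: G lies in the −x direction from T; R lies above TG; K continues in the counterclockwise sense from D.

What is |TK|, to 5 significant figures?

58.999

T is at the origin; TG is horizontal with |TG| = 46.0 and G on the −x side, so G = (-46.000, 0.0000). A1 meets TG tangentially, so RG is at right angles to TG, so R = G + (0, 9.3) = (-46.000, 9.3000). On A1, G sits at bearing -90° from R; a 126° counterclockwise sweep puts D at bearing 36°, so D = R + 9.3·(cos 36°, sin 36°) = (-38.476, 14.766). Tangency of A1 to DK means the radius RD is perpendicular to DK, so DK runs along (−sin 36°, cos 36°); with |DK| = 20.0, K = (-50.232, 30.947). Then |TK| = |K − T| = 58.999.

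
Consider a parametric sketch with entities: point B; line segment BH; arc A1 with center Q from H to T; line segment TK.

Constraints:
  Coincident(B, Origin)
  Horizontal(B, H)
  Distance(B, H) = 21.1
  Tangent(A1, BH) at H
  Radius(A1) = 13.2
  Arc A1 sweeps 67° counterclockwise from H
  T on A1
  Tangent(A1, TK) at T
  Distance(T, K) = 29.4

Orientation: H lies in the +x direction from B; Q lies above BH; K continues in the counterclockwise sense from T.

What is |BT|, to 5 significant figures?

34.209

B is at the origin; B and H share the same y with |BH| = 21.1 and H on the +x side, so H = (21.100, 0.0000). Since A1 is tangent to BH there, QH ⟂ BH, so Q = H + (0, 13.2) = (21.100, 13.200). On A1, H sits at bearing -90° from Q; a 67° counterclockwise sweep puts T at bearing -23°, so T = Q + 13.2·(cos -23°, sin -23°) = (33.251, 8.0423). Then |BT| = |T − B| = 34.209.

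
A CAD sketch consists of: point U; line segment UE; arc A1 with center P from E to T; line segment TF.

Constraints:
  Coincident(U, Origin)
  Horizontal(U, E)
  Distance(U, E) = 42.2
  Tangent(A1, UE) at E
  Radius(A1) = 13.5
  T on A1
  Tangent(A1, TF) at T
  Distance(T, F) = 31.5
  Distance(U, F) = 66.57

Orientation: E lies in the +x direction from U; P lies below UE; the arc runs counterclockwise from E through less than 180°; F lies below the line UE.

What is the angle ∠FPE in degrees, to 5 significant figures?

172.52°

U is at the origin; U and E share the same y with |UE| = 42.2 and E on the +x side, so E = (42.200, 0.0000). A1 meets UE tangentially, so PE is at right angles to UE, so P = E + (0, -13.5) = (42.200, -13.500). Since PT ⟂ TF (tangency), |PF| = √(13.5² + 31.5²) = 34.271 regardless of where T sits on A1. So F lies on both circle(U, 66.57) and circle(P, 34.271); the below-UE intersection is F = (46.661, -47.479). T is the foot of the tangent from F: T = (30.589, -20.388).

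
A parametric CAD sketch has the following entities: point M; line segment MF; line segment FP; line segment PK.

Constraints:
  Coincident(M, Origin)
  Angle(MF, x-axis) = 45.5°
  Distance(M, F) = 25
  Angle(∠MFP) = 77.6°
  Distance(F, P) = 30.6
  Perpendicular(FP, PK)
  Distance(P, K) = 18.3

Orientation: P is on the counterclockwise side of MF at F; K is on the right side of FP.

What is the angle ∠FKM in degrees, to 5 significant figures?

28.550°

M is at the origin; MF runs at 45.5° with length 25.0, so F = 25.0·(cos 45.5°, sin 45.5°) = (17.523, 17.831). ∠MFP = 77.6°, so FP runs at 45.5° + (180° − 77.6°) = 147.90° from the x-axis; with |FP| = 30.6, P = F + 30.6·(cos 147.90°, sin 147.90°) = (-8.3992, 34.092). FP ⟂ PK; with |PK| = 18.3 on the right of FP, K = P + 18.3·(0.53140, 0.84712) = (1.3254, 49.594). Then cos ∠FKM = KF·KM / (|KF||KM|), giving 28.550°.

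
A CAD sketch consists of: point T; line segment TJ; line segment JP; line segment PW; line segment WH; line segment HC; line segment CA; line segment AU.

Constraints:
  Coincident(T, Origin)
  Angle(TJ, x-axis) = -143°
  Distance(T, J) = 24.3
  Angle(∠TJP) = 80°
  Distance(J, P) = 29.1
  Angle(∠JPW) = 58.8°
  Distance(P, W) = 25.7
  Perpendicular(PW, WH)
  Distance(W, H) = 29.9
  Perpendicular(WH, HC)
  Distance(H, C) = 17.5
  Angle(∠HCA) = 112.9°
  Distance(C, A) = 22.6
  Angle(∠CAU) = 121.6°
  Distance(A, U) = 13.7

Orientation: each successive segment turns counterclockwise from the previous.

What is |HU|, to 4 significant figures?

36.86

T is at the origin; TJ runs at -143.0° with length 24.3, so J = (-19.41, -14.62). ∠TJP = 80.0° gives JP at -43.00° from the x-axis; with |JP| = 29.1, P = (1.876, -34.47). ∠JPW = 58.8° gives PW at 78.20° from the x-axis; with |PW| = 25.7, W = (7.131, -9.313). The perpendicularity gives WH at right angles to PW, so WH runs at 168.2°; with |WH| = 29.9, H = (-22.14, -3.199). The perpendicularity gives HC at right angles to WH, so HC runs at -101.8°; with |HC| = 17.5, C = (-25.72, -20.33). ∠HCA = 112.9° gives CA at -34.70° from the x-axis; with |CA| = 22.6, A = (-7.135, -33.19). ∠CAU = 121.6° gives AU at 23.70° from the x-axis; with |AU| = 13.7, U = (5.409, -27.69). Then |HU| = |U − H| = 36.86.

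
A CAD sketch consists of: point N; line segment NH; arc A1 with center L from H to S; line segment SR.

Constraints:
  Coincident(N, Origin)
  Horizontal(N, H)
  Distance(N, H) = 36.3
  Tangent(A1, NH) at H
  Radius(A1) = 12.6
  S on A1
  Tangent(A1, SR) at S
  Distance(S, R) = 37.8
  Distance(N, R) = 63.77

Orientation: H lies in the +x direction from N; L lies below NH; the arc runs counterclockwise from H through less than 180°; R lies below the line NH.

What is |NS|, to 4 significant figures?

29.45

Checks: |LH| = 12.60 ✓; |LS| = 12.60 ✓; ∠(LS, SR) = 90.00° ✓; |SR| = 37.80 ✓; |NR| = 63.77 ✓.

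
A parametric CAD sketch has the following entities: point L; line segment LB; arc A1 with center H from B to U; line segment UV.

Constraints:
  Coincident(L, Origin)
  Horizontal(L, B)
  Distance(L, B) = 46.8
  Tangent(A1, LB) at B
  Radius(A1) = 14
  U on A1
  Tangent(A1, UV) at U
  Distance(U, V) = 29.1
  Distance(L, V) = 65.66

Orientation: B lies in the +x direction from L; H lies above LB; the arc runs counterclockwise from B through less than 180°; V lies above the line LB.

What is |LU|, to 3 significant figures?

62.7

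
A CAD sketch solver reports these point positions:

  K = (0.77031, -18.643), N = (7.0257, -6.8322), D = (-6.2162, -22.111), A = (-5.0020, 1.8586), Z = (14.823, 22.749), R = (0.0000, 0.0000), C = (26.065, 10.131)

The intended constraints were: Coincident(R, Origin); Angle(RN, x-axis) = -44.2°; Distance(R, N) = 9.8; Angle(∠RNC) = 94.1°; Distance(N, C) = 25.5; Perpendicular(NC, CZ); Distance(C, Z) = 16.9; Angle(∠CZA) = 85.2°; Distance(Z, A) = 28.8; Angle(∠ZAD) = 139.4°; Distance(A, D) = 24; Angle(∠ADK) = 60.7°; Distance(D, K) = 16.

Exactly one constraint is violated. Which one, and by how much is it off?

Distance(D, K) = 16 — off by 8.20.

R = (0.00, 0.00) ✓; RN at -44.20° ✓; |RN| = 9.800 ✓; ∠RNC = 94.10° ✓; |NC| = 25.50 ✓; ∠(NC, CZ) = 90.00° ✓; |CZ| = 16.90 ✓; ∠CZA = 85.20° ✓; |ZA| = 28.80 ✓; ∠ZAD = 139.4° ✓; |AD| = 24.00 ✓; ∠ADK = 60.70° ✓; |DK| = 7.800 ✗.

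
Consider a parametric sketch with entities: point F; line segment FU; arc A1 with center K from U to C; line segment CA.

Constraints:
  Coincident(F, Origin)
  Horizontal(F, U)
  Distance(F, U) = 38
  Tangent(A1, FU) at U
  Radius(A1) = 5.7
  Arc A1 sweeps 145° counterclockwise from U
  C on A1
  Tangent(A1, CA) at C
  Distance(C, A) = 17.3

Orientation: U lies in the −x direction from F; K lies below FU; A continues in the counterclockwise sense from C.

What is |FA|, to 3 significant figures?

33.9

F is at the origin; F and U share the same y with |FU| = 38.0 and U on the −x side, so U = (-38.0, 0.00). Since A1 is tangent to FU there, KU ⟂ FU, so K = U + (0, -5.7) = (-38.0, -5.70). On A1, U sits at bearing 90° from K; a 145° counterclockwise sweep puts C at bearing 235°, so C = K + 5.7·(cos 235°, sin 235°) = (-41.3, -10.4). A1 meets CA tangentially, so KC is at right angles to CA, so CA runs along (−sin 235°, cos 235°); with |CA| = 17.3, A = (-27.1, -20.3). Then |FA| = |A − F| = 33.9.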